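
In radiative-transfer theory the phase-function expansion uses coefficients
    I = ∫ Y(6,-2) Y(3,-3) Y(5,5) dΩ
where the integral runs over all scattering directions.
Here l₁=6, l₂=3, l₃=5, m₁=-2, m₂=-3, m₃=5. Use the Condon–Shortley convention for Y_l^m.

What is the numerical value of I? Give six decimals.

-0.036034

m-sum 0 ✓  L=14 even ✓  3≤5≤9 ✓
Π(2lᵢ+1) = 13×7×11 = 1001
triangle coeff Δ(6,3,5) = 1/675675
Σ_t [1,3]: t=1:−1/8640 t=2:+1/2304 t=3:−1/8640 = 7/34560
(3j)²=7/429 [(6 3 5; 0 0 0)], sign=-1
Σ_t [0,0]: t=0:+1/1935360 = 1/1935360
(3j)²=1/1001 [(6 3 5; -2 -3 5)], sign=+1
⇒ 4πI² = 7/429
I = (-1)√(7/429/(4π)) = -0.03603425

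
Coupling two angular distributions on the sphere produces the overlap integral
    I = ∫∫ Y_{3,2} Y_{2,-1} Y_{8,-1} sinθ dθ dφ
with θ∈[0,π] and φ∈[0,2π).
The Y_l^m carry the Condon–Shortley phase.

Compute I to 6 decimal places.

|3−2|≤8≤3+2 violated ⇒ I = 0

0.000000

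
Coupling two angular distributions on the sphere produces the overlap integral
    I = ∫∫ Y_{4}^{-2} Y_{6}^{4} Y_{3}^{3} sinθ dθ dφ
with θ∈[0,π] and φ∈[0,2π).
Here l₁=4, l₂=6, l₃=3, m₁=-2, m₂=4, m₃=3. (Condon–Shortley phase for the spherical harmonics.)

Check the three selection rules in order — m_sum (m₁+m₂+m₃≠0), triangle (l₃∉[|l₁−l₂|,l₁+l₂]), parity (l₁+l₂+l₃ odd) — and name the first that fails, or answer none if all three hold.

m_sum

m₁+m₂+m₃ = -2 + 4 + 3 = 5  ✗
triangle: |4−6|=2 ≤ l₃=3 ≤ 4+6=10
parity: l₁+l₂+l₃ = 13 is odd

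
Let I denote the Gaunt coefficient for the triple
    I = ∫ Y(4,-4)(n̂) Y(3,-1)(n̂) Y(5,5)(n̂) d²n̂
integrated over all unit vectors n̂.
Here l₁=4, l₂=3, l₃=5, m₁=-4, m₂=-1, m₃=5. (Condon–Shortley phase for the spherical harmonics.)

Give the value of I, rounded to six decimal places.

Checks pass: Σm=0; 12 even; l₃=5∈[1,7].
(2·4+1)(2·3+1)(2·5+1) = 693
Δ: 2! 6! 4! / 13! → 1/180180
sum: t=0:+1/576 t=1:−1/144 t=2:+1/576 = -1/288
3j²(4 3 5; 0 0 0) = Δ·Π!·Σ² = 20/1001  (sign +1)
sum: t=2:+1/34560 = 1/34560
3j²(4 3 5; -4 -1 5) = Δ·Π!·Σ² = 14/429  (sign +1)
combine: 4πI² = 693·20/1001·14/429 = 840/1859
take √, sign +1: I = 0.18962475

0.189625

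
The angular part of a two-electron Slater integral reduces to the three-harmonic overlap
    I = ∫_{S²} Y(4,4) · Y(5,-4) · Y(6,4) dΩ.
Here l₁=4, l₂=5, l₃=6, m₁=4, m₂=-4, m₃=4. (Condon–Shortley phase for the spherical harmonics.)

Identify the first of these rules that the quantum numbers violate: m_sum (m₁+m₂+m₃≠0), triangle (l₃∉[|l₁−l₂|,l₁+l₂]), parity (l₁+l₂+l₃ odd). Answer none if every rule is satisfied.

m₁+m₂+m₃ = 4 − 4 + 4 = 4  ✗
triangle: |4−5|=1 ≤ l₃=6 ≤ 4+5=9
parity: l₁+l₂+l₃ = 15 is odd

m_sum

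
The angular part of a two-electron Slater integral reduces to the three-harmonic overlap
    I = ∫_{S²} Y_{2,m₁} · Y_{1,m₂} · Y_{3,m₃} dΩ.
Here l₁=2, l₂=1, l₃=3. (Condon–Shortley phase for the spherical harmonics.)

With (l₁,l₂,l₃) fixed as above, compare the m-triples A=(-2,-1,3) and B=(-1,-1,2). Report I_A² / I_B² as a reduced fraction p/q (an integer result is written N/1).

Same 2,1,3: normalisation and zero-m 3j drop out of the ratio.
A: Δ: 0! 4! 2! / 7! → 1/105; sum: t=0:+1/48 = 1/48; 3j²(2 1 3; -2 -1 3) = Δ·Π!·Σ² = 1/7  (sign +1)
B: Δ: 0! 4! 2! / 7! → 1/105; sum: t=0:+1/12 = 1/12; 3j²(2 1 3; -1 -1 2) = Δ·Π!·Σ² = 2/21  (sign -1)
I_A²/I_B² = (1/7)/(2/21) = 3/2

3/2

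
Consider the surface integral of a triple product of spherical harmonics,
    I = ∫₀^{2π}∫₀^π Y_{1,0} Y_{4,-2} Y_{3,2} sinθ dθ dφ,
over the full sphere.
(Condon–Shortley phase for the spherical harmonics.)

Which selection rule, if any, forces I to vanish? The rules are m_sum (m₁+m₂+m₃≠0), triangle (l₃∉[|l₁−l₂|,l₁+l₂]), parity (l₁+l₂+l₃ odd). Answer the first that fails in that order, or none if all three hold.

none

Σmᵢ = 0  ✓
l₃∈[|l₁−l₂|,l₁+l₂]=[3,5], have l₃=3  ✓
Σlᵢ = 8 ⇒ even  ✓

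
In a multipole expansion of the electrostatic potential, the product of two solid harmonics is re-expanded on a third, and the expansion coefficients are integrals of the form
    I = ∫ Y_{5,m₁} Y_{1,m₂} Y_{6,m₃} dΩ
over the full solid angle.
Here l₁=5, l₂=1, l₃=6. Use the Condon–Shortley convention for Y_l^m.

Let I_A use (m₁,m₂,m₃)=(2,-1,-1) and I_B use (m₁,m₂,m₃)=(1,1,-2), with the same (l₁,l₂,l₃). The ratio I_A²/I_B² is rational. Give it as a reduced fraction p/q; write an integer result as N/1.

Same 5,1,6: normalisation and zero-m 3j drop out of the ratio.
A: Δ: 0! 10! 2! / 13! → 1/858; sum: t=0:+1/60480 = 1/60480; 3j²(5 1 6; 2 -1 -1) = Δ·Π!·Σ² = 5/429  (sign -1)
B: Δ: 0! 10! 2! / 13! → 1/858; sum: t=0:+1/34560 = 1/34560; 3j²(5 1 6; 1 1 -2) = Δ·Π!·Σ² = 14/429  (sign +1)
I_A²/I_B² = (5/429)/(14/429) = 5/14

5/14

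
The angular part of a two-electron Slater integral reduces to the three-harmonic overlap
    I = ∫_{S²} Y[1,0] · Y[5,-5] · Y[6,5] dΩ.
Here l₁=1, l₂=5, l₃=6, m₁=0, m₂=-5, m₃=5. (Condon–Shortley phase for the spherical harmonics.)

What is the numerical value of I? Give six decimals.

m-sum 0 ✓  L=12 even ✓  4≤6≤6 ✓
Π(2lᵢ+1) = 3×11×13 = 429
triangle coeff Δ(1,5,6) = 1/858
Σ_t [0,0]: t=0:+1/14400 = 1/14400
(3j)²=6/143 [(1 5 6; 0 0 0)], sign=+1
Σ_t [0,0]: t=0:+1/3628800 = 1/3628800
(3j)²=1/78 [(1 5 6; 0 -5 5)], sign=-1
⇒ 4πI² = 3/13
I = (-1)√(3/13/(4π)) = -0.13551395

-0.135514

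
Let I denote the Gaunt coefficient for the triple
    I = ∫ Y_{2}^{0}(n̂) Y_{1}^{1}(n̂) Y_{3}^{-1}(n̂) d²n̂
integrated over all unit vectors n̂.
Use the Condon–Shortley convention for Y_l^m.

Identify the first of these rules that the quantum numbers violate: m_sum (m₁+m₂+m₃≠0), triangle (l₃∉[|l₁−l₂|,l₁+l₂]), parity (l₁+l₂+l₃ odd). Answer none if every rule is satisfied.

Σmᵢ = 0  ✓
l₃∈[|l₁−l₂|,l₁+l₂]=[1,3], have l₃=3  ✓
Σlᵢ = 6 ⇒ even  ✓

none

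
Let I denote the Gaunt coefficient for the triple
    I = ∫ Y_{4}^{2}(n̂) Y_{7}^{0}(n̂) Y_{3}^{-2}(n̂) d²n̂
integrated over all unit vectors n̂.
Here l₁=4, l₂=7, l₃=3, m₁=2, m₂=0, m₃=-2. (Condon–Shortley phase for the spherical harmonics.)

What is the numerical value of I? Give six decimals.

0.081694

Rules hold: Σm=0, L=14 even, 3≤3≤11.
N = 9·15·7 = 945
Δ = 8!·0!·6!/15! = 1/45045
Racah Σ t=4..4: t=4:+1/20736 = 1/20736
⇒ 3j(4 7 3; 0 0 0)² = 35/1287, sgn -1
Racah Σ t=2..2: t=2:+1/172800 = 1/172800
⇒ 3j(4 7 3; 2 0 -2)² = 7/2145, sgn -1
4πI² = N·(3j₀)²·(3jₘ)² = 1715/20449
I = +1·√(0.0838672/4π) = 0.08169418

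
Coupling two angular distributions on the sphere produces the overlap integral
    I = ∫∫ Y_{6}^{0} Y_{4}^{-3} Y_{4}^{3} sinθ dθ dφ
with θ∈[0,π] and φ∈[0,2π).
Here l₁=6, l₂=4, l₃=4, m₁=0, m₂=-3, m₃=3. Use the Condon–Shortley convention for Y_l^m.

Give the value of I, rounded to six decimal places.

Rules hold: Σm=0, L=14 even, 2≤4≤10.
N = 13·9·9 = 1053
Δ = 6!·6!·2!/15! = 1/1261260
Racah Σ t=2..4: t=2:+1/4608 t=3:−1/1296 t=4:+1/4608 = -7/20736
⇒ 3j(6 4 4; 0 0 0)² = 20/1287, sgn -1
Racah Σ t=0..1: t=0:+1/518400 t=1:−1/28800 = -17/518400
⇒ 3j(6 4 4; 0 -3 3)² = 289/25740, sgn +1
4πI² = N·(3j₀)²·(3jₘ)² = 289/1573
I = -1·√(0.183725/4π) = -0.12091485

-0.120915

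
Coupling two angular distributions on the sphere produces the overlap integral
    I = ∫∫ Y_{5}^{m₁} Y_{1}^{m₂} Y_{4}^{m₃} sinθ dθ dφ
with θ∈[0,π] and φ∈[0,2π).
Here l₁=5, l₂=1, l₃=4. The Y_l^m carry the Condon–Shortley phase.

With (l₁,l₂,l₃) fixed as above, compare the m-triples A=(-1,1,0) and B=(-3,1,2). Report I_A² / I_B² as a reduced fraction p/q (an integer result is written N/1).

l's match ⇒ only the (l;m) 3-j factors differ between A and B.
A: triangle coeff Δ(5,1,4) = 1/495; Σ_t [2,2]: t=2:+1/1152 = 1/1152; (3j)²=1/33 [(5 1 4; -1 1 0)], sign=+1
B: triangle coeff Δ(5,1,4) = 1/495; Σ_t [2,2]: t=2:+1/2880 = 1/2880; (3j)²=28/495 [(5 1 4; -3 1 2)], sign=+1
I_A²/I_B² = (1/33)/(28/495) = 15/28

15/28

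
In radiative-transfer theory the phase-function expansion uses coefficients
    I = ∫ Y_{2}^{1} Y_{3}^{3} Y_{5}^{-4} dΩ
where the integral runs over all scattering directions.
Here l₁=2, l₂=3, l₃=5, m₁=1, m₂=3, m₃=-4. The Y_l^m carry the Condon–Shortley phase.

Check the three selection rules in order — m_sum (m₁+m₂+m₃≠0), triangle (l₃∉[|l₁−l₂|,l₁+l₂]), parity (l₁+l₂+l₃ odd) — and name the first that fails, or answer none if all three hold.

m₁+m₂+m₃ = 1 + 3 − 4 = 0  ✓
triangle: |2−3|=1 ≤ l₃=5 ≤ 2+3=5  ✓
parity: l₁+l₂+l₃ = 10 is even  ✓

none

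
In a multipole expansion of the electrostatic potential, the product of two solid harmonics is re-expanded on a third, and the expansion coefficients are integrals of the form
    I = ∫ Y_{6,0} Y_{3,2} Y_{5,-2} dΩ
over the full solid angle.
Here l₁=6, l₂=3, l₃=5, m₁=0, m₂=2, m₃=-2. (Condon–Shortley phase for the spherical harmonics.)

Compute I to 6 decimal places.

Checks pass: Σm=0; 14 even; l₃=5∈[3,9].
(2·6+1)(2·3+1)(2·5+1) = 1001
Δ: 4! 8! 2! / 15! → 1/675675
sum: t=1:−1/8640 t=2:+1/2304 t=3:−1/8640 = 7/34560
3j²(6 3 5; 0 0 0) = Δ·Π!·Σ² = 7/429  (sign -1)
sum: t=3:−1/8640 t=4:+1/34560 = -1/11520
3j²(6 3 5; 0 2 -2) = Δ·Π!·Σ² = 3/143  (sign +1)
combine: 4πI² = 1001·7/429·3/143 = 49/143
take √, sign -1: I = -0.16512966

-0.165130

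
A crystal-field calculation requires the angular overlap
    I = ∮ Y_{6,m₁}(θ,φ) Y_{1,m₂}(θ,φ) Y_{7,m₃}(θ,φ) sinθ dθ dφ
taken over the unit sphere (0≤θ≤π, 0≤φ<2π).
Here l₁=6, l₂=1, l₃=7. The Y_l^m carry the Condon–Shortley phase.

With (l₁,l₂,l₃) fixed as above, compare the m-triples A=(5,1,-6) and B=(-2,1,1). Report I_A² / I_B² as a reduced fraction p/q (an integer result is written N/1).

Shared (l₁,l₂,l₃)=(6,1,7): N and (l;000)² cancel in I_A²/I_B².
A: Δ = 0!·12!·2!/15! = 1/1365; Racah Σ t=0..0: t=0:+1/79833600 = 1/79833600; ⇒ 3j(6 1 7; 5 1 -6)² = 2/35, sgn -1
B: Δ = 0!·12!·2!/15! = 1/1365; Racah Σ t=0..0: t=0:+1/1935360 = 1/1935360; ⇒ 3j(6 1 7; -2 1 1)² = 1/91, sgn +1
I_A²/I_B² = (2/35)/(1/91) = 26/5

26/5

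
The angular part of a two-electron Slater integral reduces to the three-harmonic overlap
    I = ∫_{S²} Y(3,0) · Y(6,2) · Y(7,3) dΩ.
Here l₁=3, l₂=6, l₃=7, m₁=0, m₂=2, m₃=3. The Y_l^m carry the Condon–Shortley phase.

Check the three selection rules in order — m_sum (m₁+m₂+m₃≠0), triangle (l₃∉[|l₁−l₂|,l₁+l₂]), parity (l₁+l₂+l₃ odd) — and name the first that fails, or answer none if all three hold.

m_sum

azimuthal sum: 0 + 2 + 3 = 5  ✗
3 ≤ 7 ≤ 9 (triangle on l)
L = 3 + 6 + 7 = 16 (even)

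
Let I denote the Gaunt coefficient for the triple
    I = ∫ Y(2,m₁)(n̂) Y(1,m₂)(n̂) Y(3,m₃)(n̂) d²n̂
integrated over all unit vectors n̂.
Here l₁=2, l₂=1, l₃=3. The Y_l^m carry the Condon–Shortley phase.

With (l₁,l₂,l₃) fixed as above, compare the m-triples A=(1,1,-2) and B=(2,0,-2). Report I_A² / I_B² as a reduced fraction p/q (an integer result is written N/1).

2/1

l's match ⇒ only the (l;m) 3-j factors differ between A and B.
A: triangle coeff Δ(2,1,3) = 1/105; Σ_t [0,0]: t=0:+1/12 = 1/12; (3j)²=2/21 [(2 1 3; 1 1 -2)], sign=-1
B: triangle coeff Δ(2,1,3) = 1/105; Σ_t [0,0]: t=0:+1/24 = 1/24; (3j)²=1/21 [(2 1 3; 2 0 -2)], sign=-1
I_A²/I_B² = (2/21)/(1/21) = 2/1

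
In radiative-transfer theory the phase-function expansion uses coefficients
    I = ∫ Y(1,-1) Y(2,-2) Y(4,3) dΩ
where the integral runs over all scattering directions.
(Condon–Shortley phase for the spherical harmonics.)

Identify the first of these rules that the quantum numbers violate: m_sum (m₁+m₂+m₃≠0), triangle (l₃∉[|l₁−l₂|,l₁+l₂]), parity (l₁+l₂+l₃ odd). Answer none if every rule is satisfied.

azimuthal sum: -1 − 2 + 3 = 0  ✓
1 ≤ 4 ≤ 3 (triangle on l)  ✗
L = 1 + 2 + 4 = 7 (odd)

triangle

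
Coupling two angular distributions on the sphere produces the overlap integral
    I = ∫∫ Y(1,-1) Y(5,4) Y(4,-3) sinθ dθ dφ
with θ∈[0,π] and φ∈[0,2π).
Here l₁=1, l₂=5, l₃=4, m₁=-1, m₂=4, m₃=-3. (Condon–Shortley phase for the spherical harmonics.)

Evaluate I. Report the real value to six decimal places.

Rules hold: Σm=0, L=10 even, 4≤4≤6.
N = 3·11·9 = 297
Δ = 2!·0!·8!/11! = 1/495
Racah Σ t=1..1: t=1:−1/576 = -1/576
⇒ 3j(1 5 4; 0 0 0)² = 5/99, sgn -1
Racah Σ t=2..2: t=2:+1/10080 = 1/10080
⇒ 3j(1 5 4; -1 4 -3)² = 4/55, sgn -1
4πI² = N·(3j₀)²·(3jₘ)² = 12/11
I = +1·√(1.09091/4π) = 0.29463840

0.294638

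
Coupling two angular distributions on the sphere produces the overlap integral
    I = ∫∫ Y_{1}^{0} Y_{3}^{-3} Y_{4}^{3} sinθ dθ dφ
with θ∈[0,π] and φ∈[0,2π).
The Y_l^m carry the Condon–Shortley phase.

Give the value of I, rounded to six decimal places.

-0.162868

Checks pass: Σm=0; 8 even; l₃=4∈[2,4].
(2·1+1)(2·3+1)(2·4+1) = 189
Δ: 0! 2! 6! / 9! → 1/252
sum: t=0:+1/36 = 1/36
3j²(1 3 4; 0 0 0) = Δ·Π!·Σ² = 4/63  (sign +1)
sum: t=0:+1/720 = 1/720
3j²(1 3 4; 0 -3 3) = Δ·Π!·Σ² = 1/36  (sign -1)
combine: 4πI² = 189·4/63·1/36 = 1/3
take √, sign -1: I = -0.16286750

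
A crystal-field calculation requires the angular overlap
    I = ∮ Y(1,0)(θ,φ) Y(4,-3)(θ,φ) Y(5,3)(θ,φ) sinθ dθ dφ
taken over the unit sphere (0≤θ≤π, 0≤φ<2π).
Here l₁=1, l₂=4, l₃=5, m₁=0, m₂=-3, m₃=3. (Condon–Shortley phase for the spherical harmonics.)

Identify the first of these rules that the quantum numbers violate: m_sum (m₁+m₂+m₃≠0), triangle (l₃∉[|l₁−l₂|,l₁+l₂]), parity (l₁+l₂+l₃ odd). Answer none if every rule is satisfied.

none

azimuthal sum: 0 − 3 + 3 = 0  ✓
3 ≤ 5 ≤ 5 (triangle on l)  ✓
L = 1 + 4 + 5 = 10 (even)  ✓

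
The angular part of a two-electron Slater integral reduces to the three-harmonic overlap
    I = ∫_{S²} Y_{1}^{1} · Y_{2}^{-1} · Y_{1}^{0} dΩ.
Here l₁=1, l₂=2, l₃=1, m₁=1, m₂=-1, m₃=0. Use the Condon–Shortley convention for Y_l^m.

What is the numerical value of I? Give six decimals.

-0.218510

Rules hold: Σm=0, L=4 even, 1≤1≤3.
N = 3·5·3 = 45
Δ = 2!·0!·2!/5! = 1/30
Racah Σ t=1..1: t=1:−1/1 = -1/1
⇒ 3j(1 2 1; 0 0 0)² = 2/15, sgn +1
Racah Σ t=0..0: t=0:+1/2 = 1/2
⇒ 3j(1 2 1; 1 -1 0)² = 1/10, sgn -1
4πI² = N·(3j₀)²·(3jₘ)² = 3/5
I = -1·√(0.6/4π) = -0.21850969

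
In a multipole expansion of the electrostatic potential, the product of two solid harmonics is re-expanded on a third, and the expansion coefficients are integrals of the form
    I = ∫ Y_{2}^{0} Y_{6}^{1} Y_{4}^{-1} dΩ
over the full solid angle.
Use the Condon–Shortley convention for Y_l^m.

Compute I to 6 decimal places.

-0.230476

m-sum 0 ✓  L=12 even ✓  4≤4≤8 ✓
Π(2lᵢ+1) = 5×13×9 = 585
triangle coeff Δ(2,6,4) = 1/6435
Σ_t [2,2]: t=2:+1/2304 = 1/2304
(3j)²=5/143 [(2 6 4; 0 0 0)], sign=+1
Σ_t [2,2]: t=2:+1/2880 = 1/2880
(3j)²=14/429 [(2 6 4; 0 1 -1)], sign=-1
⇒ 4πI² = 1050/1573
I = (-1)√(1050/1573/(4π)) = -0.23047581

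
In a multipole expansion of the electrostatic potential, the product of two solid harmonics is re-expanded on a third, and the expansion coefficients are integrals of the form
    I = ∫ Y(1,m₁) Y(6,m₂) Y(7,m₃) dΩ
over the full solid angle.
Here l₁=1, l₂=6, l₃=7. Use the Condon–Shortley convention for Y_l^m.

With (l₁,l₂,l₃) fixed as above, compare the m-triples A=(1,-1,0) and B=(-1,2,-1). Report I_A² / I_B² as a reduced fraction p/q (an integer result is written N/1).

7/5

Same 1,6,7: normalisation and zero-m 3j drop out of the ratio.
A: Δ: 0! 2! 12! / 15! → 1/1365; sum: t=0:+1/1209600 = 1/1209600; 3j²(1 6 7; 1 -1 0) = Δ·Π!·Σ² = 1/65  (sign -1)
B: Δ: 0! 2! 12! / 15! → 1/1365; sum: t=0:+1/1935360 = 1/1935360; 3j²(1 6 7; -1 2 -1) = Δ·Π!·Σ² = 1/91  (sign +1)
I_A²/I_B² = (1/65)/(1/91) = 7/5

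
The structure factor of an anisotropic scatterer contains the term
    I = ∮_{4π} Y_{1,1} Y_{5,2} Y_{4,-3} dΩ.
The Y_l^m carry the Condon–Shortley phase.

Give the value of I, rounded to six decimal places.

Rules hold: Σm=0, L=10 even, 4≤4≤6.
N = 3·11·9 = 297
Δ = 2!·0!·8!/11! = 1/495
Racah Σ t=1..1: t=1:−1/576 = -1/576
⇒ 3j(1 5 4; 0 0 0)² = 5/99, sgn -1
Racah Σ t=0..0: t=0:+1/10080 = 1/10080
⇒ 3j(1 5 4; 1 2 -3)² = 1/165, sgn -1
4πI² = N·(3j₀)²·(3jₘ)² = 1/11
I = +1·√(0.0909091/4π) = 0.08505478

0.085055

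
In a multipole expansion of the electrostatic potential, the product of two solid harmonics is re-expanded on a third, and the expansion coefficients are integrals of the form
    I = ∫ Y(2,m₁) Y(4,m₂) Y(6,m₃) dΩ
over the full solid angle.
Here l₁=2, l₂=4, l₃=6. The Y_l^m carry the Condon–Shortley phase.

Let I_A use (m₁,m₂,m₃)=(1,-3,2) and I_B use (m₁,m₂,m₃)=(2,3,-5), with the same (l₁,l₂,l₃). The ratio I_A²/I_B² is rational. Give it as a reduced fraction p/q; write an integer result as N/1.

16/165

Shared (l₁,l₂,l₃)=(2,4,6): N and (l;000)² cancel in I_A²/I_B².
A: Δ = 0!·4!·8!/13! = 1/6435; Racah Σ t=0..0: t=0:+1/30240 = 1/30240; ⇒ 3j(2 4 6; 1 -3 2)² = 32/6435, sgn +1
B: Δ = 0!·4!·8!/13! = 1/6435; Racah Σ t=0..0: t=0:+1/120960 = 1/120960; ⇒ 3j(2 4 6; 2 3 -5)² = 2/39, sgn -1
I_A²/I_B² = (32/6435)/(2/39) = 16/165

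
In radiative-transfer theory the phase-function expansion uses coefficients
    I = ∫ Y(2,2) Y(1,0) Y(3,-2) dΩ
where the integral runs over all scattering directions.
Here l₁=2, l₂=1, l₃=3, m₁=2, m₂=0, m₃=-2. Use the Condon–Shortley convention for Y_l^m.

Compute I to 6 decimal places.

0.184674

Checks pass: Σm=0; 6 even; l₃=3∈[1,3].
(2·2+1)(2·1+1)(2·3+1) = 105
Δ: 0! 4! 2! / 7! → 1/105
sum: t=0:+1/4 = 1/4
3j²(2 1 3; 0 0 0) = Δ·Π!·Σ² = 3/35  (sign -1)
sum: t=0:+1/24 = 1/24
3j²(2 1 3; 2 0 -2) = Δ·Π!·Σ² = 1/21  (sign -1)
combine: 4πI² = 105·3/35·1/21 = 3/7
take √, sign +1: I = 0.18467439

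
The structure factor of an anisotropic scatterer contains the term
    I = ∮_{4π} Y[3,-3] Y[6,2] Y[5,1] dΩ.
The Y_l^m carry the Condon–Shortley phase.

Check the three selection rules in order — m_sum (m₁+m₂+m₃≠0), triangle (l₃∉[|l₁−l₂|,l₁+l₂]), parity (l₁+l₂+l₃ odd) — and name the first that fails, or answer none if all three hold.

azimuthal sum: -3 + 2 + 1 = 0  ✓
3 ≤ 5 ≤ 9 (triangle on l)  ✓
L = 3 + 6 + 5 = 14 (even)  ✓

none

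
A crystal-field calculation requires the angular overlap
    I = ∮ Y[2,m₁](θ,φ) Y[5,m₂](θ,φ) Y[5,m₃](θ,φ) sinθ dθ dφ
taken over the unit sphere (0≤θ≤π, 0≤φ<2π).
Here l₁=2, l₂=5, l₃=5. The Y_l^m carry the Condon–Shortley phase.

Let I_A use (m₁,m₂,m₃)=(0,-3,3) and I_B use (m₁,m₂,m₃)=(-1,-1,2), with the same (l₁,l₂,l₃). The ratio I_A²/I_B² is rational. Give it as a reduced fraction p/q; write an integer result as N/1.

Shared (l₁,l₂,l₃)=(2,5,5): N and (l;000)² cancel in I_A²/I_B².
A: Δ = 2!·2!·8!/13! = 1/38610; Racah Σ t=0..2: t=0:+1/5760 t=1:−1/5040 t=2:+1/161280 = -1/53760; ⇒ 3j(2 5 5; 0 -3 3)² = 1/4290, sgn -1
B: Δ = 2!·2!·8!/13! = 1/38610; Racah Σ t=1..2: t=1:−1/1440 t=2:+1/2880 = -1/2880; ⇒ 3j(2 5 5; -1 -1 2)² = 7/715, sgn +1
I_A²/I_B² = (1/4290)/(7/715) = 1/42

1/42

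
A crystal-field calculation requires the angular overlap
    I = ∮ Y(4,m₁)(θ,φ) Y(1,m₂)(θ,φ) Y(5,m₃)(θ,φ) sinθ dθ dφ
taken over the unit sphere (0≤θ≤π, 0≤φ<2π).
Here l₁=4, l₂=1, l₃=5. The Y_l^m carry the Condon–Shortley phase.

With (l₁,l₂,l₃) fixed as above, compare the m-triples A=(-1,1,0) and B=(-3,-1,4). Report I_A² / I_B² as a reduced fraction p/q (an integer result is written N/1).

Shared (l₁,l₂,l₃)=(4,1,5): N and (l;000)² cancel in I_A²/I_B².
A: Δ = 0!·8!·2!/11! = 1/495; Racah Σ t=0..0: t=0:+1/1440 = 1/1440; ⇒ 3j(4 1 5; -1 1 0)² = 2/99, sgn -1
B: Δ = 0!·8!·2!/11! = 1/495; Racah Σ t=0..0: t=0:+1/10080 = 1/10080; ⇒ 3j(4 1 5; -3 -1 4)² = 4/55, sgn -1
I_A²/I_B² = (2/99)/(4/55) = 5/18

5/18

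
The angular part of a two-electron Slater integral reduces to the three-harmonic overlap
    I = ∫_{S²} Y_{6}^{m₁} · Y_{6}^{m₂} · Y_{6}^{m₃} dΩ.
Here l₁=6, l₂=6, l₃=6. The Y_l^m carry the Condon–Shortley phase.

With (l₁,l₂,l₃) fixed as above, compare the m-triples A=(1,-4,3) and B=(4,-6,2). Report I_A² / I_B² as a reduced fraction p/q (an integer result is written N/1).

Same 6,6,6: normalisation and zero-m 3j drop out of the ratio.
A: Δ: 6! 6! 6! / 19! → 1/325909584; sum: t=0:+1/4147200 t=1:−1/691200 t=2:+1/1244160 = -1/2488320; 3j²(6 6 6; 1 -4 3) = Δ·Π!·Σ² = 875/184756  (sign +1)
B: Δ: 6! 6! 6! / 19! → 1/325909584; sum: t=0:+1/24883200 = 1/24883200; 3j²(6 6 6; 4 -6 2) = Δ·Π!·Σ² = 70/4199  (sign +1)
I_A²/I_B² = (875/184756)/(70/4199) = 25/88

25/88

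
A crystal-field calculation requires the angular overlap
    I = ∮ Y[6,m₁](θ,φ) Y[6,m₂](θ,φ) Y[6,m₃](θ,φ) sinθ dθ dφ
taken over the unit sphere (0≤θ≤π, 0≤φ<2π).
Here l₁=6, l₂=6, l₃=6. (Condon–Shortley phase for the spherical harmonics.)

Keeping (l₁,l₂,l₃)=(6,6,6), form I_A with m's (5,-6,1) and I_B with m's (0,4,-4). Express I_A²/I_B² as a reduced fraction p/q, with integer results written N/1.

l's match ⇒ only the (l;m) 3-j factors differ between A and B.
A: triangle coeff Δ(6,6,6) = 1/325909584; Σ_t [0,0]: t=0:+1/62208000 = 1/62208000; (3j)²=77/8398 [(6 6 6; 5 -6 1)], sign=-1
B: triangle coeff Δ(6,6,6) = 1/325909584; Σ_t [4,6]: t=4:+1/1658880 t=5:−1/1728000 t=6:+1/24883200 = 1/15552000; (3j)²=16/46189 [(6 6 6; 0 4 -4)], sign=+1
I_A²/I_B² = (77/8398)/(16/46189) = 847/32

847/32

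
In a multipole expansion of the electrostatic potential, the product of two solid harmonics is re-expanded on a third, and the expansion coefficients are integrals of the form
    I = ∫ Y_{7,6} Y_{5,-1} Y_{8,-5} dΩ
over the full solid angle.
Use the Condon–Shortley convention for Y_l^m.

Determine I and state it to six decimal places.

-0.103429

Rules hold: Σm=0, L=20 even, 2≤8≤12.
N = 15·11·17 = 2805
Δ = 4!·10!·6!/21! = 1/814773960
Racah Σ t=0..4: t=0:+1/87091200 t=1:−1/4976640 t=2:+1/2073600 t=3:−1/4976640 t=4:+1/87091200 = 1/9676800
⇒ 3j(7 5 8; 0 0 0)² = 360/46189, sgn +1
Racah Σ t=0..1: t=0:+1/418037760 t=1:−1/783820800 = 1/895795200
⇒ 3j(7 5 8; 6 -1 -5)² = 143/23256, sgn -1
4πI² = N·(3j₀)²·(3jₘ)² = 825/6137
I = -1·√(0.134431/4π) = -0.10342939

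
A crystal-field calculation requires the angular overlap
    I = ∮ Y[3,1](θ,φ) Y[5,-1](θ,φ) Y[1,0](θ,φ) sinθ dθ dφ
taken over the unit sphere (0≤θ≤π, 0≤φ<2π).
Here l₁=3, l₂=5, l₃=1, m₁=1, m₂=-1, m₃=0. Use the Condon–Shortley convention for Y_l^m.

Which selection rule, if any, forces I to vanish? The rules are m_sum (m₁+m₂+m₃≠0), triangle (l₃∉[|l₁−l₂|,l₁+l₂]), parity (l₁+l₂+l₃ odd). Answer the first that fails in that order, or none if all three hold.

m₁+m₂+m₃ = 1 − 1 + 0 = 0  ✓
triangle: |3−5|=2 ≤ l₃=1 ≤ 3+5=8  ✗
parity: l₁+l₂+l₃ = 9 is odd

triangle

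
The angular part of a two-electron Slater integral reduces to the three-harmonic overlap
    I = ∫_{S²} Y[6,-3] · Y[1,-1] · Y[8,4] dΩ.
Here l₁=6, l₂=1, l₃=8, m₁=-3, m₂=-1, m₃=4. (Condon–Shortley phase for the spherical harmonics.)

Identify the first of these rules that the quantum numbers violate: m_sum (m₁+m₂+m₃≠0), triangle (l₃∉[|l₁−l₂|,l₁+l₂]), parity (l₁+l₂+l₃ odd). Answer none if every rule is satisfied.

triangle

Σmᵢ = 0  ✓
l₃∈[|l₁−l₂|,l₁+l₂]=[5,7], have l₃=8  ✗
Σlᵢ = 15 ⇒ odd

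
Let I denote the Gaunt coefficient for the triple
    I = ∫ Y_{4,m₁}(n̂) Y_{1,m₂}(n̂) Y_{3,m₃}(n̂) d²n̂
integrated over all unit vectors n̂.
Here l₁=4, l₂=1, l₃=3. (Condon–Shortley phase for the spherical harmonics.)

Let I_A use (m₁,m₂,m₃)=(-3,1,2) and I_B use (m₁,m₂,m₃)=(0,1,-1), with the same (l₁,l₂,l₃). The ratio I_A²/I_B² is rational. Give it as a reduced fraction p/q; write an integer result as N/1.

7/2

Shared (l₁,l₂,l₃)=(4,1,3): N and (l;000)² cancel in I_A²/I_B².
A: Δ = 2!·6!·0!/9! = 1/252; Racah Σ t=2..2: t=2:+1/240 = 1/240; ⇒ 3j(4 1 3; -3 1 2)² = 1/12, sgn -1
B: Δ = 2!·6!·0!/9! = 1/252; Racah Σ t=2..2: t=2:+1/96 = 1/96; ⇒ 3j(4 1 3; 0 1 -1)² = 1/42, sgn +1
I_A²/I_B² = (1/12)/(1/42) = 7/2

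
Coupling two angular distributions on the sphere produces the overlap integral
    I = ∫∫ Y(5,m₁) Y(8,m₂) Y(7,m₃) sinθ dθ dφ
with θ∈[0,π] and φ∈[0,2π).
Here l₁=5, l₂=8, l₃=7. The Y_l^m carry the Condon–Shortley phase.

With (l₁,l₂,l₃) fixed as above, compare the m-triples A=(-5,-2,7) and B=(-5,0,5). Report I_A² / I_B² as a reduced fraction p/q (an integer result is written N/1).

l's match ⇒ only the (l;m) 3-j factors differ between A and B.
A: triangle coeff Δ(5,8,7) = 1/814773960; Σ_t [6,6]: t=6:+1/62705664000 = 1/62705664000; (3j)²=1/3876 [(5 8 7; -5 -2 7)], sign=+1
B: triangle coeff Δ(5,8,7) = 1/814773960; Σ_t [6,6]: t=6:+1/1393459200 = 1/1393459200; (3j)²=15/4199 [(5 8 7; -5 0 5)], sign=+1
I_A²/I_B² = (1/3876)/(15/4199) = 13/180

13/180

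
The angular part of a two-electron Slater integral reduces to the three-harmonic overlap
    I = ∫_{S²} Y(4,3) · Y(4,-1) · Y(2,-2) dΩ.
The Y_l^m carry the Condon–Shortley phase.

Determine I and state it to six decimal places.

Checks pass: Σm=0; 10 even; l₃=2∈[0,8].
(2·4+1)(2·4+1)(2·2+1) = 405
Δ: 6! 2! 2! / 11! → 1/13860
sum: t=2:+1/192 t=3:−1/36 t=4:+1/192 = -5/288
3j²(4 4 2; 0 0 0) = Δ·Π!·Σ² = 20/693  (sign -1)
sum: t=1:−1/480 = -1/480
3j²(4 4 2; 3 -1 -2) = Δ·Π!·Σ² = 3/110  (sign -1)
combine: 4πI² = 405·20/693·3/110 = 270/847
take √, sign +1: I = 0.15927046

0.159270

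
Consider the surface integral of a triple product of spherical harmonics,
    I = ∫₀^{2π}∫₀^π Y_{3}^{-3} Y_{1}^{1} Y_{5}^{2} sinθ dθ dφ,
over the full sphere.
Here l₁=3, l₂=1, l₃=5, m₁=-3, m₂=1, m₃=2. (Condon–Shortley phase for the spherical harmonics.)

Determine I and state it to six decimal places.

triangle: need 2≤l₃≤4, have 5; I=0

0.000000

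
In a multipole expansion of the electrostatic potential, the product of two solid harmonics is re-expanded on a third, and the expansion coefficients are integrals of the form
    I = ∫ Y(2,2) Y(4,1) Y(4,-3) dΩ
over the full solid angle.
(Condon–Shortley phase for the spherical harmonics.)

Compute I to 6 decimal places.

0.159270

m-sum 0 ✓  L=10 even ✓  2≤4≤6 ✓
Π(2lᵢ+1) = 5×9×9 = 405
triangle coeff Δ(2,4,4) = 1/13860
Σ_t [0,2]: t=0:+1/192 t=1:−1/36 t=2:+1/192 = -5/288
(3j)²=20/693 [(2 4 4; 0 0 0)], sign=-1
Σ_t [0,0]: t=0:+1/480 = 1/480
(3j)²=3/110 [(2 4 4; 2 1 -3)], sign=-1
⇒ 4πI² = 270/847
I = (+1)√(270/847/(4π)) = 0.15927046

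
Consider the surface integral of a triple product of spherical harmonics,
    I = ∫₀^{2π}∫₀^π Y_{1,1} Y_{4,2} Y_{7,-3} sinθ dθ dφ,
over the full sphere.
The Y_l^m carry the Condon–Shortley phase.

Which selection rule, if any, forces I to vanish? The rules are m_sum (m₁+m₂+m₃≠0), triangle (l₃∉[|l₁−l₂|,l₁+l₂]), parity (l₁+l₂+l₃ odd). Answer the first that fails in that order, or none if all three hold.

azimuthal sum: 1 + 2 − 3 = 0  ✓
3 ≤ 7 ≤ 5 (triangle on l)  ✗
L = 1 + 4 + 7 = 12 (even)

triangle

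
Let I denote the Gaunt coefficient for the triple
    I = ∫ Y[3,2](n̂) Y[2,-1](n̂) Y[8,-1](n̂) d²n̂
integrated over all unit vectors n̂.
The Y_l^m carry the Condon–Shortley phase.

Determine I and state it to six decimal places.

triangle: need 1≤l₃≤5, have 8; I=0

0.000000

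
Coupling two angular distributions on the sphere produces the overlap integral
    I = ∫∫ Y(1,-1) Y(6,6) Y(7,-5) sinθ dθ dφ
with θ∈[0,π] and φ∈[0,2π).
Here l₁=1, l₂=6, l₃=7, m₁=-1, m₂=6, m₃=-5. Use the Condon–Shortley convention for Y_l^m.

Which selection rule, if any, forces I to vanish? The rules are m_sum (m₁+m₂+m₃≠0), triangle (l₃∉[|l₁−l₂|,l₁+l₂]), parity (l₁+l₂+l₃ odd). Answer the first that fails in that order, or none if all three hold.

Σmᵢ = 0  ✓
l₃∈[|l₁−l₂|,l₁+l₂]=[5,7], have l₃=7  ✓
Σlᵢ = 14 ⇒ even  ✓

none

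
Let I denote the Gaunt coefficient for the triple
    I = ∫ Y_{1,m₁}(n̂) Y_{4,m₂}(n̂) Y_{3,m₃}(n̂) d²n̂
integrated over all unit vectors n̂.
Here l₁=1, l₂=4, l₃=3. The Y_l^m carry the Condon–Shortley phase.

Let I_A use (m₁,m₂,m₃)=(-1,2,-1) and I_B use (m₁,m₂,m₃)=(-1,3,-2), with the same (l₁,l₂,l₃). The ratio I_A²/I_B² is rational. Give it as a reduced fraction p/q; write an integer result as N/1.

l's match ⇒ only the (l;m) 3-j factors differ between A and B.
A: triangle coeff Δ(1,4,3) = 1/252; Σ_t [2,2]: t=2:+1/96 = 1/96; (3j)²=5/84 [(1 4 3; -1 2 -1)], sign=+1
B: triangle coeff Δ(1,4,3) = 1/252; Σ_t [2,2]: t=2:+1/240 = 1/240; (3j)²=1/12 [(1 4 3; -1 3 -2)], sign=-1
I_A²/I_B² = (5/84)/(1/12) = 5/7

5/7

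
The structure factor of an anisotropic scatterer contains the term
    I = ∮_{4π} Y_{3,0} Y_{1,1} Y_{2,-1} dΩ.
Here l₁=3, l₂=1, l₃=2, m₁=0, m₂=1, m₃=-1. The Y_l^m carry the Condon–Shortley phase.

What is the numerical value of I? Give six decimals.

0.143048

Checks pass: Σm=0; 6 even; l₃=2∈[2,4].
(2·3+1)(2·1+1)(2·2+1) = 105
Δ: 2! 4! 0! / 7! → 1/105
sum: t=1:−1/4 = -1/4
3j²(3 1 2; 0 0 0) = Δ·Π!·Σ² = 3/35  (sign -1)
sum: t=2:+1/12 = 1/12
3j²(3 1 2; 0 1 -1) = Δ·Π!·Σ² = 1/35  (sign -1)
combine: 4πI² = 105·3/35·1/35 = 9/35
take √, sign +1: I = 0.14304817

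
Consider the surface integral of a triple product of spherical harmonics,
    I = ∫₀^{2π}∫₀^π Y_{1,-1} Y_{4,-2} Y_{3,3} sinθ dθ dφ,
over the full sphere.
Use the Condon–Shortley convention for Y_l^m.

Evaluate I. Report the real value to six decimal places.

0.061558

Rules hold: Σm=0, L=8 even, 3≤3≤5.
N = 3·9·7 = 189
Δ = 2!·0!·6!/9! = 1/252
Racah Σ t=1..1: t=1:−1/36 = -1/36
⇒ 3j(1 4 3; 0 0 0)² = 4/63, sgn +1
Racah Σ t=2..2: t=2:+1/1440 = 1/1440
⇒ 3j(1 4 3; -1 -2 3)² = 1/252, sgn +1
4πI² = N·(3j₀)²·(3jₘ)² = 1/21
I = +1·√(0.047619/4π) = 0.06155813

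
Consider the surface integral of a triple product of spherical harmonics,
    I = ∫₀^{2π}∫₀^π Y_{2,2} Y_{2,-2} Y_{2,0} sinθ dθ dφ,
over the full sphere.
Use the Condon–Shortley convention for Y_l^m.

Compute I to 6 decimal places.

-0.180224

m-sum 0 ✓  L=6 even ✓  0≤2≤4 ✓
Π(2lᵢ+1) = 5×5×5 = 125
triangle coeff Δ(2,2,2) = 1/630
Σ_t [0,2]: t=0:+1/8 t=1:−1/1 t=2:+1/8 = -3/4
(3j)²=2/35 [(2 2 2; 0 0 0)], sign=-1
Σ_t [0,0]: t=0:+1/8 = 1/8
(3j)²=2/35 [(2 2 2; 2 -2 0)], sign=+1
⇒ 4πI² = 20/49
I = (-1)√(20/49/(4π)) = -0.18022375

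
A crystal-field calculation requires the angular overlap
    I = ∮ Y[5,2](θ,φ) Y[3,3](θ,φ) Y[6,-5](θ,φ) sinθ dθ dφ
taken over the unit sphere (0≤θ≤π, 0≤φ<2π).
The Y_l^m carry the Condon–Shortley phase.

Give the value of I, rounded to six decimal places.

Checks pass: Σm=0; 14 even; l₃=6∈[2,8].
(2·5+1)(2·3+1)(2·6+1) = 1001
Δ: 2! 8! 4! / 15! → 1/675675
sum: t=0:+1/8640 t=1:−1/2304 t=2:+1/8640 = -7/34560
3j²(5 3 6; 0 0 0) = Δ·Π!·Σ² = 7/429  (sign -1)
sum: t=2:+1/241920 = 1/241920
3j²(5 3 6; 2 3 -5) = Δ·Π!·Σ² = 2/91  (sign -1)
combine: 4πI² = 1001·7/429·2/91 = 14/39
take √, sign +1: I = 0.16901560

0.169016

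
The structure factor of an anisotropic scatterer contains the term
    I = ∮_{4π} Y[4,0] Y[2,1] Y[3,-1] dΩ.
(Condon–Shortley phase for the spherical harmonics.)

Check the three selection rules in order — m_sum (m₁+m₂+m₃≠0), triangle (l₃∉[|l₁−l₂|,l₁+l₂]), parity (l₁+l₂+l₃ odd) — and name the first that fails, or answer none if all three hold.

m₁+m₂+m₃ = 0 + 1 − 1 = 0  ✓
triangle: |4−2|=2 ≤ l₃=3 ≤ 4+2=6  ✓
parity: l₁+l₂+l₃ = 9 is odd  ✗

parity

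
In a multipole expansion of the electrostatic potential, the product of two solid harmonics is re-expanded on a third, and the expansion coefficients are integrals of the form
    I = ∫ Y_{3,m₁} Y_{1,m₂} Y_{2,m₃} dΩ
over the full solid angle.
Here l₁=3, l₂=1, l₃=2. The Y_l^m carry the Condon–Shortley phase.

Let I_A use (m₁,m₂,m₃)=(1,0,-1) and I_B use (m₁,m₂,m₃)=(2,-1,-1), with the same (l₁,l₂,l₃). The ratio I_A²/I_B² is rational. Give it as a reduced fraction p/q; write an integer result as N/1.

4/5

Shared (l₁,l₂,l₃)=(3,1,2): N and (l;000)² cancel in I_A²/I_B².
A: Δ = 2!·4!·0!/7! = 1/105; Racah Σ t=1..1: t=1:−1/6 = -1/6; ⇒ 3j(3 1 2; 1 0 -1)² = 8/105, sgn +1
B: Δ = 2!·4!·0!/7! = 1/105; Racah Σ t=0..0: t=0:+1/12 = 1/12; ⇒ 3j(3 1 2; 2 -1 -1)² = 2/21, sgn -1
I_A²/I_B² = (8/105)/(2/21) = 4/5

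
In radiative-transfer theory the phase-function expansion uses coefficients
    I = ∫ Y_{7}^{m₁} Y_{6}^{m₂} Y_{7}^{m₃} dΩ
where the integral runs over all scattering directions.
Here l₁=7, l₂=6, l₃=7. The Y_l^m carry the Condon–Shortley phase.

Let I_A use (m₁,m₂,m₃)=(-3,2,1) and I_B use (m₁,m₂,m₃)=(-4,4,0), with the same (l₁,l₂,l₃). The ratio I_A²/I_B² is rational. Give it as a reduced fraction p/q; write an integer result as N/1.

Same 7,6,7: normalisation and zero-m 3j drop out of the ratio.
A: Δ: 6! 8! 6! / 21! → 1/2444321880; sum: t=2:+1/1393459200 t=3:−1/21772800 t=4:+1/3317760 t=5:−1/3110400 t=6:+1/19906560 = -1/66355200; 3j²(7 6 7; -3 2 1) = Δ·Π!·Σ² = 21/92378  (sign -1)
B: Δ: 6! 8! 6! / 21! → 1/2444321880; sum: t=4:+1/174182400 t=5:−1/20736000 t=6:+1/24883200 = -1/435456000; 3j²(7 6 7; -4 4 0) = Δ·Π!·Σ² = 2/20995  (sign +1)
I_A²/I_B² = (21/92378)/(2/20995) = 105/44

105/44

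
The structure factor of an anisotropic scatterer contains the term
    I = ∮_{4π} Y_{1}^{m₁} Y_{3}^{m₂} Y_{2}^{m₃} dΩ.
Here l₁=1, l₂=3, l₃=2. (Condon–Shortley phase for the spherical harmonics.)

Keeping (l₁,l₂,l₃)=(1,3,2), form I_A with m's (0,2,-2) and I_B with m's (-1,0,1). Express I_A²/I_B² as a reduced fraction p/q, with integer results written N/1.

5/3

l's match ⇒ only the (l;m) 3-j factors differ between A and B.
A: triangle coeff Δ(1,3,2) = 1/105; Σ_t [1,1]: t=1:−1/24 = -1/24; (3j)²=1/21 [(1 3 2; 0 2 -2)], sign=-1
B: triangle coeff Δ(1,3,2) = 1/105; Σ_t [2,2]: t=2:+1/12 = 1/12; (3j)²=1/35 [(1 3 2; -1 0 1)], sign=-1
I_A²/I_B² = (1/21)/(1/35) = 5/3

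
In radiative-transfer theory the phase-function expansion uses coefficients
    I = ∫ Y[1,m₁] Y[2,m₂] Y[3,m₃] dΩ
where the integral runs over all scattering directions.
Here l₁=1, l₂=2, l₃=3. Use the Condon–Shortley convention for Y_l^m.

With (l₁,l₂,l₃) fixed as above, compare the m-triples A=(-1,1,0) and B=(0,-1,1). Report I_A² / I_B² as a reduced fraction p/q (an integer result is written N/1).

Shared (l₁,l₂,l₃)=(1,2,3): N and (l;000)² cancel in I_A²/I_B².
A: Δ = 0!·2!·4!/7! = 1/105; Racah Σ t=0..0: t=0:+1/12 = 1/12; ⇒ 3j(1 2 3; -1 1 0)² = 1/35, sgn -1
B: Δ = 0!·2!·4!/7! = 1/105; Racah Σ t=0..0: t=0:+1/6 = 1/6; ⇒ 3j(1 2 3; 0 -1 1)² = 8/105, sgn +1
I_A²/I_B² = (1/35)/(8/105) = 3/8

3/8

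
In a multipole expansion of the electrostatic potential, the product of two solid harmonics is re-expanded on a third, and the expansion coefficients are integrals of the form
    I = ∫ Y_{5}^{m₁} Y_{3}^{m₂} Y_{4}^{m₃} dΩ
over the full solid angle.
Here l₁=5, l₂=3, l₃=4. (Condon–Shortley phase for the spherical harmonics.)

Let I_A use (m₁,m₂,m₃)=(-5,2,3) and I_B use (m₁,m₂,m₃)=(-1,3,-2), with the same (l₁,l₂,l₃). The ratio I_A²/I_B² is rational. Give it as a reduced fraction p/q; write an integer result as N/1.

98/45

Same 5,3,4: normalisation and zero-m 3j drop out of the ratio.
A: Δ: 4! 6! 2! / 13! → 1/180180; sum: t=4:+1/17280 = 1/17280; 3j²(5 3 4; -5 2 3) = Δ·Π!·Σ² = 35/858  (sign -1)
B: Δ: 4! 6! 2! / 13! → 1/180180; sum: t=4:+1/2304 = 1/2304; 3j²(5 3 4; -1 3 -2) = Δ·Π!·Σ² = 75/4004  (sign +1)
I_A²/I_B² = (35/858)/(75/4004) = 98/45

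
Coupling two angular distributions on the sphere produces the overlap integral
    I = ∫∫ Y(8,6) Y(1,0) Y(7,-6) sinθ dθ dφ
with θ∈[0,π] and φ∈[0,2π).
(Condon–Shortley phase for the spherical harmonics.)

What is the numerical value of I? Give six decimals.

0.161907

Rules hold: Σm=0, L=16 even, 7≤7≤9.
N = 17·3·15 = 765
Δ = 2!·14!·0!/17! = 1/2040
Racah Σ t=1..1: t=1:−1/25401600 = -1/25401600
⇒ 3j(8 1 7; 0 0 0)² = 8/255, sgn +1
Racah Σ t=1..1: t=1:−1/6227020800 = -1/6227020800
⇒ 3j(8 1 7; 6 0 -6)² = 7/510, sgn +1
4πI² = N·(3j₀)²·(3jₘ)² = 28/85
I = +1·√(0.329412/4π) = 0.16190663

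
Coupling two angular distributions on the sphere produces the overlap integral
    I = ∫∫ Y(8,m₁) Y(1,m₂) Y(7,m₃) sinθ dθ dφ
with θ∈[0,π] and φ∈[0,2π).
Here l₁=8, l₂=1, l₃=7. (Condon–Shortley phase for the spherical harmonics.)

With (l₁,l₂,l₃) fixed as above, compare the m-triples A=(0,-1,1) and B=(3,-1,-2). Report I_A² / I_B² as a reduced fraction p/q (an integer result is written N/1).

28/55

Shared (l₁,l₂,l₃)=(8,1,7): N and (l;000)² cancel in I_A²/I_B².
A: Δ = 2!·14!·0!/17! = 1/2040; Racah Σ t=0..0: t=0:+1/58060800 = 1/58060800; ⇒ 3j(8 1 7; 0 -1 1)² = 7/510, sgn +1
B: Δ = 2!·14!·0!/17! = 1/2040; Racah Σ t=0..0: t=0:+1/87091200 = 1/87091200; ⇒ 3j(8 1 7; 3 -1 -2)² = 11/408, sgn -1
I_A²/I_B² = (7/510)/(11/408) = 28/55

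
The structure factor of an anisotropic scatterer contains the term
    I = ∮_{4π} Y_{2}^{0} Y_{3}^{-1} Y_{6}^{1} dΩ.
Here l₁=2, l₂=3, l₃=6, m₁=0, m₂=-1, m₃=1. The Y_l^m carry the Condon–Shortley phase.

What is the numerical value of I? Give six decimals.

0.000000

l₃=6 ∉ [1,5] — triangle fails ⇒ I = 0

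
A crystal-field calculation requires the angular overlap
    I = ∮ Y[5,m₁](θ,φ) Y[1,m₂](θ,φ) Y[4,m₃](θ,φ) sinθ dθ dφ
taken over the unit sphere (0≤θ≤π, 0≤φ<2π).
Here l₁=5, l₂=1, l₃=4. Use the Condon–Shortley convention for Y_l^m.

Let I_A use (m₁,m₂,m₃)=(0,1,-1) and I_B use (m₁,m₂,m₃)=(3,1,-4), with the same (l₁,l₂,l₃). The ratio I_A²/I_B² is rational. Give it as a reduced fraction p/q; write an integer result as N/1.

Shared (l₁,l₂,l₃)=(5,1,4): N and (l;000)² cancel in I_A²/I_B².
A: Δ = 2!·8!·0!/11! = 1/495; Racah Σ t=2..2: t=2:+1/1440 = 1/1440; ⇒ 3j(5 1 4; 0 1 -1)² = 2/99, sgn -1
B: Δ = 2!·8!·0!/11! = 1/495; Racah Σ t=2..2: t=2:+1/80640 = 1/80640; ⇒ 3j(5 1 4; 3 1 -4)² = 1/495, sgn +1
I_A²/I_B² = (2/99)/(1/495) = 10/1

10/1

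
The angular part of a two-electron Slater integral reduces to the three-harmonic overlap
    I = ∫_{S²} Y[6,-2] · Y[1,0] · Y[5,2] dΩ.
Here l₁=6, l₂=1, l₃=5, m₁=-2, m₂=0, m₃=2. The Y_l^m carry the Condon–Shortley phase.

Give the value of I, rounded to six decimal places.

0.231133

Rules hold: Σm=0, L=12 even, 5≤5≤7.
N = 13·3·11 = 429
Δ = 2!·10!·0!/13! = 1/858
Racah Σ t=1..1: t=1:−1/14400 = -1/14400
⇒ 3j(6 1 5; 0 0 0)² = 6/143, sgn +1
Racah Σ t=1..1: t=1:−1/30240 = -1/30240
⇒ 3j(6 1 5; -2 0 2)² = 16/429, sgn +1
4πI² = N·(3j₀)²·(3jₘ)² = 96/143
I = +1·√(0.671329/4π) = 0.23113338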